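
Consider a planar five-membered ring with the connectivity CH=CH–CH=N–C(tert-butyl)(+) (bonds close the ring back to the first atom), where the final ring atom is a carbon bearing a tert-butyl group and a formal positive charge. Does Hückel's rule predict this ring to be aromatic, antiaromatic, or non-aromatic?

Antiaromatic

The p orbitals form a continuous loop: every atom in a ring double bond is sp² and brings one electron to the p orbital; the doubly-bonded nitrogens are pyridine-type — their lone pairs lie in the ring plane, leaving one electron in the p orbital; the carbocation has an empty p orbital. The ring is fully conjugated.
Tallying contributions gives 2 × 2 = 4 from the double-bond units + 0 from the C(tert-butyl)(+) atom = 4.
4 = 4(1); a planar, fully conjugated 4n system is antiaromatic.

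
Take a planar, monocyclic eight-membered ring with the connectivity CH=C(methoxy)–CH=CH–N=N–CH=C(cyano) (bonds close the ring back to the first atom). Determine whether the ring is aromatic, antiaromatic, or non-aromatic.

Antiaromatic

Every ring atom contributes a p orbital perpendicular to the ring (each doubly-bonded ring atom is sp² with one p-orbital electron; each sp² =N– keeps its lone pair in-plane and puts one electron into the π system), so the π system is cyclic and fully conjugated.
Tallying contributions gives 4 × 2 = 8 from the 4 double-bond units.
8 = 4(2); a planar, fully conjugated 4n system is antiaromatic.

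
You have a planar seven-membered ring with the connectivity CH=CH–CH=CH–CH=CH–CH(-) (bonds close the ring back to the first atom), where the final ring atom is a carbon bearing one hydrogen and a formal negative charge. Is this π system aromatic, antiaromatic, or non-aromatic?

Every ring atom contributes a p orbital perpendicular to the ring (the double-bond atoms are sp², each contributing one p electron; the carbanion's lone pair occupies the p orbital), so the π system is cyclic and fully conjugated.
Adding the contributions, 3 × 2 = 6 from the double-bond units + 2 from the CH(-) atom = 8.
8 = 4(2); a planar, fully conjugated 4n system is antiaromatic.
(This ring is the cycloheptatrienyl anion.)

Antiaromatic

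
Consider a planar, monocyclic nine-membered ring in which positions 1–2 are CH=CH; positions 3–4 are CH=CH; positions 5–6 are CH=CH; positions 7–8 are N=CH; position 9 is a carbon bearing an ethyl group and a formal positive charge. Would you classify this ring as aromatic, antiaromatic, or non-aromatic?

Antiaromatic

All ring atoms are sp² and supply a p orbital to the ring (each doubly-bonded ring atom is sp² with one p-orbital electron; the doubly-bonded nitrogens are pyridine-type — their lone pairs lie in the ring plane, leaving one electron in the p orbital; the carbocation has an empty p orbital); the conjugation is uninterrupted.
π-electron count: 4 × 2 = 8 from the double-bond units + 0 from the C(ethyl)(+) atom = 8.
8 = 4(2); a planar, fully conjugated 4n system is antiaromatic.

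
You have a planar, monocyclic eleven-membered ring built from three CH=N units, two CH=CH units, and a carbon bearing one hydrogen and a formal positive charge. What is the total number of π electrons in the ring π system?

The p orbitals form a continuous loop: each doubly-bonded ring atom is sp² with one p-orbital electron; each =N– nitrogen is pyridine-type (lone pair in the sp² plane, one electron in the p orbital); the carbocation has an empty p orbital. The ring is fully conjugated.
Adding the contributions, 5 × 2 = 10 from the double-bond units + 0 from the CH(+) atom = 10.

10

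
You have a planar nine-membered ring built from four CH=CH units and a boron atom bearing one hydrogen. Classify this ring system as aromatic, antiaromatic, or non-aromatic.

The p orbitals form a continuous loop: each doubly-bonded ring atom is sp² with one p-orbital electron; the boron has an empty p orbital. The ring is fully conjugated.
Tallying contributions gives 4 × 2 = 8 from the double-bond units + 0 from the BH atom = 8.
8 = 4(2); a planar, fully conjugated 4n system is antiaromatic.

Antiaromatic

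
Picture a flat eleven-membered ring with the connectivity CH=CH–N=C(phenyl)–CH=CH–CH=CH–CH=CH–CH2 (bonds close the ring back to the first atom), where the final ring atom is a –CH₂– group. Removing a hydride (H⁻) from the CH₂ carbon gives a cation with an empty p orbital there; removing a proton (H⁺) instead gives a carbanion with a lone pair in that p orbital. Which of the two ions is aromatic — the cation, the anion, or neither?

In both ions every ring atom is sp² and contributes a p orbital, so both rings are fully conjugated.
Cation: 5 × 2 + 0 = 10 π electrons → 4(2)+2, aromatic.
Anion: 5 × 2 + 2 = 12 π electrons → 4(3), antiaromatic.

The cation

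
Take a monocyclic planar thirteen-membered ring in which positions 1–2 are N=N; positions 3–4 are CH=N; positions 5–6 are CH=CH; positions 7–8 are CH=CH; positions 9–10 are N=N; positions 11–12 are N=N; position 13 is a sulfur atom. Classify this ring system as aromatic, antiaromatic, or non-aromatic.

Check conjugation: the double-bond atoms are sp², each contributing one p electron; each sp² =N– keeps its lone pair in-plane and puts one electron into the π system; the sulfur donates one lone pair from its p orbital — every position has a p orbital, so the cyclic π system is continuous.
Tallying contributions gives 6 × 2 = 12 from the double-bond units + 2 from the S atom = 14.
14 = 4(3) + 2, which satisfies Hückel's 4n+2 rule.

Aromatic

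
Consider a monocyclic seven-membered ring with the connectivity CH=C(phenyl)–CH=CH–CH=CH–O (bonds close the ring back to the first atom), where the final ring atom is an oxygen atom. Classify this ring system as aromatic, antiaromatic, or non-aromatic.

Check conjugation: each doubly-bonded ring atom is sp² with one p-orbital electron; the oxygen donates one lone pair from its p orbital — every position has a p orbital, so the cyclic π system is continuous.
Counting π electrons: 3 × 2 = 6 from the double-bond units + 2 from the O atom = 8.
8 is a 4n count (n = 2), so the planar conjugated ring is antiaromatic.

Antiaromatic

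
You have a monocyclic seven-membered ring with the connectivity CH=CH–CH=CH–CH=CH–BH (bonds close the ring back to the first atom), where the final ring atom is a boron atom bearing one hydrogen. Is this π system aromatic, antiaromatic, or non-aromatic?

The p orbitals form a continuous loop: each doubly-bonded ring atom is sp² with one p-orbital electron; the boron has an empty p orbital. The ring is fully conjugated.
Adding the contributions, 3 × 2 = 6 from the double-bond units + 0 from the BH atom = 6.
6 = 4(1) + 2, which satisfies Hückel's 4n+2 rule.

Aromatic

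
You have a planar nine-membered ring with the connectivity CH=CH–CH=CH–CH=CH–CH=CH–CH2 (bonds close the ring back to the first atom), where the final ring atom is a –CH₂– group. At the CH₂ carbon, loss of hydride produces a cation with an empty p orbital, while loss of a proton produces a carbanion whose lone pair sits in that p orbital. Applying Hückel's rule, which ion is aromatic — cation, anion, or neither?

Once that carbon is sp², every ring atom has a p orbital and both ions are fully conjugated.
Cation: 4 × 2 + 0 = 8 π electrons → 4(2), antiaromatic.
Anion: 4 × 2 + 2 = 10 π electrons → 4(2)+2, aromatic.

The anion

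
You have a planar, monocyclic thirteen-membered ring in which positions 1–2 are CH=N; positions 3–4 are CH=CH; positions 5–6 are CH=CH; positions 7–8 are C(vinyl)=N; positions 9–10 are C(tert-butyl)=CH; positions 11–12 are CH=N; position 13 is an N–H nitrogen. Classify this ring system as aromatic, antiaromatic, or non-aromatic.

Every ring atom contributes a p orbital perpendicular to the ring (the double-bond atoms are sp², each contributing one p electron; each sp² =N– keeps its lone pair in-plane and puts one electron into the π system; the pyrrole-type nitrogen donates its lone pair from the p orbital), so the π system is cyclic and fully conjugated.
Counting π electrons: 6 × 2 = 12 from the double-bond units + 2 from the NH atom = 14.
14 = 4(3) + 2, which satisfies Hückel's 4n+2 rule.

Aromatic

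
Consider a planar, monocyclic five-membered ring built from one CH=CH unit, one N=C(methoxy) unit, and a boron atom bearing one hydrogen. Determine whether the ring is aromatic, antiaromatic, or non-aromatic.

Check conjugation: each doubly-bonded ring atom is sp² with one p-orbital electron; the doubly-bonded nitrogens are pyridine-type — their lone pairs lie in the ring plane, leaving one electron in the p orbital; the boron has an empty p orbital — every position has a p orbital, so the cyclic π system is continuous.
Adding the contributions, 2 × 2 = 4 from the double-bond units + 0 from the BH atom = 4.
4 is a 4n count (n = 1), so the planar conjugated ring is antiaromatic.

Antiaromatic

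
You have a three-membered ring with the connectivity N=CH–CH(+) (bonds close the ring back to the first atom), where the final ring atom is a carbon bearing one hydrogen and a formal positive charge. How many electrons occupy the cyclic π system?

Check conjugation: the double-bond atoms are sp², each contributing one p electron; each =N– nitrogen is pyridine-type (lone pair in the sp² plane, one electron in the p orbital); the carbocation has an empty p orbital — every position has a p orbital, so the cyclic π system is continuous.
Adding the contributions, 1 × 2 = 2 from the double-bond unit + 0 from the CH(+) atom = 2.

2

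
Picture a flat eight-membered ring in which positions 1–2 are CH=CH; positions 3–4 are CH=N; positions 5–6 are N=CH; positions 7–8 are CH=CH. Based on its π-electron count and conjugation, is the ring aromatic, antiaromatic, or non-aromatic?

Every ring atom contributes a p orbital perpendicular to the ring (each doubly-bonded ring atom is sp² with one p-orbital electron; each sp² =N– keeps its lone pair in-plane and puts one electron into the π system), so the π system is cyclic and fully conjugated.
π-electron count: 4 × 2 = 8 from the 4 double-bond units.
A 4n π count (8, n = 2) in a planar conjugated ring means antiaromatic.

Antiaromatic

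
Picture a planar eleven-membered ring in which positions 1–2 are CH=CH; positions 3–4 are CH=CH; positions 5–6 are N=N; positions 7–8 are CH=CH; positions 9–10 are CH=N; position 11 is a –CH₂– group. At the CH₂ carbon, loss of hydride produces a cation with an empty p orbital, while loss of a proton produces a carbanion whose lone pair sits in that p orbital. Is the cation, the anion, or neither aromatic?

The cation

In both ions every ring atom is sp² and contributes a p orbital, so both rings are fully conjugated.
Cation: 5 × 2 + 0 = 10 π electrons → 4(2)+2, aromatic.
Anion: 5 × 2 + 2 = 12 π electrons → 4(3), antiaromatic.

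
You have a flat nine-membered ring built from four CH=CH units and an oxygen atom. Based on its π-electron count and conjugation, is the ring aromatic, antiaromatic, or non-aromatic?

Aromatic

Every ring atom contributes a p orbital perpendicular to the ring (each doubly-bonded ring atom is sp² with one p-orbital electron; the oxygen donates one lone pair from its p orbital), so the π system is cyclic and fully conjugated.
Adding the contributions, 4 × 2 = 8 from the double-bond units + 2 from the O atom = 10.
Since 10 = 4·2 + 2, the ring meets the 4n+2 criterion.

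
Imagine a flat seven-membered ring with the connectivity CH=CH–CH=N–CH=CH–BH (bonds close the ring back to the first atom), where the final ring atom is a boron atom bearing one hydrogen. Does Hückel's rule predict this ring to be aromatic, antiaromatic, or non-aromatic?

Aromatic

Check conjugation: each doubly-bonded ring atom is sp² with one p-orbital electron; each sp² =N– keeps its lone pair in-plane and puts one electron into the π system; the boron has an empty p orbital — every position has a p orbital, so the cyclic π system is continuous.
Counting π electrons: 3 × 2 = 6 from the double-bond units + 0 from the BH atom = 6.
6 = 4(1) + 2, which satisfies Hückel's 4n+2 rule.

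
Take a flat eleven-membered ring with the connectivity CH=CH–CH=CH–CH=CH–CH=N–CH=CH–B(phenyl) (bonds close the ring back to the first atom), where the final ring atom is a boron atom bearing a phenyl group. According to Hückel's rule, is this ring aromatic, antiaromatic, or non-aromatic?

Aromatic

Check conjugation: every atom in a ring double bond is sp² and brings one electron to the p orbital; each sp² =N– keeps its lone pair in-plane and puts one electron into the π system; the boron has an empty p orbital — every position has a p orbital, so the cyclic π system is continuous.
Counting π electrons: 5 × 2 = 10 from the double-bond units + 0 from the B(phenyl) atom = 10.
10 = 4(2) + 2, which satisfies Hückel's 4n+2 rule.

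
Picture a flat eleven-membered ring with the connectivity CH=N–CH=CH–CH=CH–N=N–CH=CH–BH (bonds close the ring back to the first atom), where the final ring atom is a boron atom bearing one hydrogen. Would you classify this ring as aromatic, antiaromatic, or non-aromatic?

Check conjugation: each doubly-bonded ring atom is sp² with one p-orbital electron; the doubly-bonded nitrogens are pyridine-type — their lone pairs lie in the ring plane, leaving one electron in the p orbital; the boron has an empty p orbital — every position has a p orbital, so the cyclic π system is continuous.
Adding the contributions, 5 × 2 = 10 from the double-bond units + 0 from the BH atom = 10.
That gives a 4n+2 count (10, n = 2).

Aromatic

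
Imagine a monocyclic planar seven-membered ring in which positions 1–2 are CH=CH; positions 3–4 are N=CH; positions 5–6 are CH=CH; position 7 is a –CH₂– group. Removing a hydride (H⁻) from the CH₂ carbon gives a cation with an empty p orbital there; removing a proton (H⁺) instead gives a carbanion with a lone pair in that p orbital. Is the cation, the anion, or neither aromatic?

The cation

Once that carbon is sp², every ring atom has a p orbital and both ions are fully conjugated.
Cation: 3 × 2 + 0 = 6 π electrons → 4(1)+2, aromatic.
Anion: 3 × 2 + 2 = 8 π electrons → 4(2), antiaromatic.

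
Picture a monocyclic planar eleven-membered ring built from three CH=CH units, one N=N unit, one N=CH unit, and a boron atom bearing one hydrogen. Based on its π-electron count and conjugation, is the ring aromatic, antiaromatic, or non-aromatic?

Every ring atom contributes a p orbital perpendicular to the ring (the double-bond atoms are sp², each contributing one p electron; each =N– nitrogen is pyridine-type (lone pair in the sp² plane, one electron in the p orbital); the boron has an empty p orbital), so the π system is cyclic and fully conjugated.
Tallying contributions gives 5 × 2 = 10 from the double-bond units + 0 from the BH atom = 10.
That gives a 4n+2 count (10, n = 2).

Aromatic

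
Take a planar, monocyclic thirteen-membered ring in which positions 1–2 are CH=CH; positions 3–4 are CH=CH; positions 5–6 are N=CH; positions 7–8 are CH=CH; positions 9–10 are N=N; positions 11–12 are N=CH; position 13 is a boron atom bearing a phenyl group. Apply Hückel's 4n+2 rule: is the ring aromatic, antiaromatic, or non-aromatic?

The p orbitals form a continuous loop: each doubly-bonded ring atom is sp² with one p-orbital electron; the doubly-bonded nitrogens are pyridine-type — their lone pairs lie in the ring plane, leaving one electron in the p orbital; the boron has an empty p orbital. The ring is fully conjugated.
Tallying contributions gives 6 × 2 = 12 from the double-bond units + 0 from the B(phenyl) atom = 12.
12 = 4(3); a planar, fully conjugated 4n system is antiaromatic.

Antiaromatic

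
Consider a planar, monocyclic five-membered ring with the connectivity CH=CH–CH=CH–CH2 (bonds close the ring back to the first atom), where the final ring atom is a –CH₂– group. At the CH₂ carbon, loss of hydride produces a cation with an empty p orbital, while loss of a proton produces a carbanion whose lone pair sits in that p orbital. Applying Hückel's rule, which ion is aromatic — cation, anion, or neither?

In either ion the ring is fully conjugated: every atom, including the new sp² carbon, supplies a p orbital.
Cation: 2 × 2 + 0 = 4 π electrons → 4(1), antiaromatic.
Anion: 2 × 2 + 2 = 6 π electrons → 4(1)+2, aromatic.

The anion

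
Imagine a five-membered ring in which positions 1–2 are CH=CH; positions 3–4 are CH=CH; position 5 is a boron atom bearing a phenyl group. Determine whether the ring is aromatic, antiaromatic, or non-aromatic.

Check conjugation: each doubly-bonded ring atom is sp² with one p-orbital electron; the boron has an empty p orbital — every position has a p orbital, so the cyclic π system is continuous.
Tallying contributions gives 2 × 2 = 4 from the double-bond units + 0 from the B(phenyl) atom = 4.
4 = 4(1); a planar, fully conjugated 4n system is antiaromatic.

Antiaromatic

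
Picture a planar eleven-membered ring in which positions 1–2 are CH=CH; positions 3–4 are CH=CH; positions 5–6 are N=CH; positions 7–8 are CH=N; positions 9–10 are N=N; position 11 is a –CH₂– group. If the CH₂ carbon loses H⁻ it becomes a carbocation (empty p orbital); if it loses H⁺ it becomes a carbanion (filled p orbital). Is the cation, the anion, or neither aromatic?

In both ions every ring atom is sp² and contributes a p orbital, so both rings are fully conjugated.
Cation: 5 × 2 + 0 = 10 π electrons → 4(2)+2, aromatic.
Anion: 5 × 2 + 2 = 12 π electrons → 4(3), antiaromatic.

The cation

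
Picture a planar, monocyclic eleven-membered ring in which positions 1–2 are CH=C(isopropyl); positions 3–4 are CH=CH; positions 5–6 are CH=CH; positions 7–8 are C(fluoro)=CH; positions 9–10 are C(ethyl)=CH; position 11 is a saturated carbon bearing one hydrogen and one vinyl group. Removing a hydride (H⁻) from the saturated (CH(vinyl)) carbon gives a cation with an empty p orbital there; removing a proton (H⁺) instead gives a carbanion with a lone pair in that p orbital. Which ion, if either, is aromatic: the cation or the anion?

The cation

In either ion the ring is fully conjugated: every atom, including the new sp² carbon, supplies a p orbital.
Cation: 5 × 2 + 0 = 10 π electrons → 4(2)+2, aromatic.
Anion: 5 × 2 + 2 = 12 π electrons → 4(3), antiaromatic.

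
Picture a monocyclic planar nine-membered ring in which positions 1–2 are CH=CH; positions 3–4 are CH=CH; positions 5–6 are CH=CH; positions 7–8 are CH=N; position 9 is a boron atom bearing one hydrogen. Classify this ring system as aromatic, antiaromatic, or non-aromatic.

Antiaromatic

All ring atoms are sp² and supply a p orbital to the ring (the double-bond atoms are sp², each contributing one p electron; each =N– nitrogen is pyridine-type (lone pair in the sp² plane, one electron in the p orbital); the boron has an empty p orbital); the conjugation is uninterrupted.
π-electron count: 4 × 2 = 8 from the double-bond units + 0 from the BH atom = 8.
With 8 = 4·2 π electrons, Hückel's rule classifies the planar ring as antiaromatic.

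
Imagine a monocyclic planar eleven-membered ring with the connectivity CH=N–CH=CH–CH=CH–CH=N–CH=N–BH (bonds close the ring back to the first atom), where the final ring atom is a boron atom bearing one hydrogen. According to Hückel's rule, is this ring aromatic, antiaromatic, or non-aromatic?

Aromatic

The p orbitals form a continuous loop: the double-bond atoms are sp², each contributing one p electron; the doubly-bonded nitrogens are pyridine-type — their lone pairs lie in the ring plane, leaving one electron in the p orbital; the boron has an empty p orbital. The ring is fully conjugated.
Adding the contributions, 5 × 2 = 10 from the double-bond units + 0 from the BH atom = 10.
With 10 π electrons (n = 2), the Hückel 4n+2 condition holds.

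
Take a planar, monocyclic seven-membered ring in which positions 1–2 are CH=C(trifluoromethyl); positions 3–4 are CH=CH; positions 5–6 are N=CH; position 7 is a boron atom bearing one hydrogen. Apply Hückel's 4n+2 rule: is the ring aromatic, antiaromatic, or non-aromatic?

Aromatic

Every ring atom contributes a p orbital perpendicular to the ring (the double-bond atoms are sp², each contributing one p electron; the doubly-bonded nitrogens are pyridine-type — their lone pairs lie in the ring plane, leaving one electron in the p orbital; the boron has an empty p orbital), so the π system is cyclic and fully conjugated.
Counting π electrons: 3 × 2 = 6 from the double-bond units + 0 from the BH atom = 6.
Since 6 = 4·1 + 2, the ring meets the 4n+2 criterion.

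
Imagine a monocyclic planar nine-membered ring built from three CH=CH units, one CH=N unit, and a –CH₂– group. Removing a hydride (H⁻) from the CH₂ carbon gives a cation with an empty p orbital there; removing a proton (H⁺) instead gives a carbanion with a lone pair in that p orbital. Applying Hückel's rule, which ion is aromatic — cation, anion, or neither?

The anion

In either ion the ring is fully conjugated: every atom, including the new sp² carbon, supplies a p orbital.
Cation: 4 × 2 + 0 = 8 π electrons → 4(2), antiaromatic.
Anion: 4 × 2 + 2 = 10 π electrons → 4(2)+2, aromatic.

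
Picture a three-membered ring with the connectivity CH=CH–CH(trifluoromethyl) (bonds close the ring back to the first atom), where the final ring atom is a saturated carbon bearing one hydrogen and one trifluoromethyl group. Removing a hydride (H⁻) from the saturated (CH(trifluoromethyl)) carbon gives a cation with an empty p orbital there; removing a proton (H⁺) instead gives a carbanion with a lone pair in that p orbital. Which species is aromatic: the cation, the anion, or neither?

Once that carbon is sp², every ring atom has a p orbital and both ions are fully conjugated.
Cation: 1 × 2 + 0 = 2 π electrons → 4(0)+2, aromatic.
Anion: 1 × 2 + 2 = 4 π electrons → 4(1), antiaromatic.

The cation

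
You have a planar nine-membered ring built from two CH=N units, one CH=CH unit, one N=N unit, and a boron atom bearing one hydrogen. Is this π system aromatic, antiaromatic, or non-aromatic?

Every ring atom contributes a p orbital perpendicular to the ring (every atom in a ring double bond is sp² and brings one electron to the p orbital; each =N– nitrogen is pyridine-type (lone pair in the sp² plane, one electron in the p orbital); the boron has an empty p orbital), so the π system is cyclic and fully conjugated.
Counting π electrons: 4 × 2 = 8 from the double-bond units + 0 from the BH atom = 8.
A 4n π count (8, n = 2) in a planar conjugated ring means antiaromatic.

Antiaromatic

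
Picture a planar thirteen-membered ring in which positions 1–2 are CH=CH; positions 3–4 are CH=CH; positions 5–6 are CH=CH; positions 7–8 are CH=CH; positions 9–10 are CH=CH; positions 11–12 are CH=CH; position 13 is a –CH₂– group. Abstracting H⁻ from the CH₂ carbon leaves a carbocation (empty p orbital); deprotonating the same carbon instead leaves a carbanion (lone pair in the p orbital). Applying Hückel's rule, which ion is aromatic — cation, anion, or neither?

In both ions every ring atom is sp² and contributes a p orbital, so both rings are fully conjugated.
Cation: 6 × 2 + 0 = 12 π electrons → 4(3), antiaromatic.
Anion: 6 × 2 + 2 = 14 π electrons → 4(3)+2, aromatic.

The anion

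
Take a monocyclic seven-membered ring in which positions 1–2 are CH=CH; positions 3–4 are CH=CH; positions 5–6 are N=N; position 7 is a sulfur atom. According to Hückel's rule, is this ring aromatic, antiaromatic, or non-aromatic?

Check conjugation: each doubly-bonded ring atom is sp² with one p-orbital electron; each =N– nitrogen is pyridine-type (lone pair in the sp² plane, one electron in the p orbital); the sulfur donates one lone pair from its p orbital — every position has a p orbital, so the cyclic π system is continuous.
Counting π electrons: 3 × 2 = 6 from the double-bond units + 2 from the S atom = 8.
A 4n π count (8, n = 2) in a planar conjugated ring means antiaromatic.

Antiaromatic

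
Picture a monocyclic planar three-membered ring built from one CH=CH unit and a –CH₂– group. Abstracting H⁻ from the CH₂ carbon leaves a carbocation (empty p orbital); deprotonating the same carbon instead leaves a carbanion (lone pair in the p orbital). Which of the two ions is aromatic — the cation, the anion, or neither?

Once that carbon is sp², every ring atom has a p orbital and both ions are fully conjugated.
Cation: 1 × 2 + 0 = 2 π electrons → 4(0)+2, aromatic.
Anion: 1 × 2 + 2 = 4 π electrons → 4(1), antiaromatic.

The cation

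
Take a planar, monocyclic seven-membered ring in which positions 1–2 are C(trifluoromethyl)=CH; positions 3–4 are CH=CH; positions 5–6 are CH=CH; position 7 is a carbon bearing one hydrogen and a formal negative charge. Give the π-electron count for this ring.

8

Check conjugation: each doubly-bonded ring atom is sp² with one p-orbital electron; the carbanion's lone pair occupies the p orbital — every position has a p orbital, so the cyclic π system is continuous.
Adding the contributions, 3 × 2 = 6 from the double-bond units + 2 from the CH(-) atom = 8.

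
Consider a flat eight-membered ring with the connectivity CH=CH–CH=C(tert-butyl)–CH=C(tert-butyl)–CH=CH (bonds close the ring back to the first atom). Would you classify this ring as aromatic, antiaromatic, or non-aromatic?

Antiaromatic

The p orbitals form a continuous loop: each doubly-bonded ring atom is sp² with one p-orbital electron. The ring is fully conjugated.
π-electron count: 4 × 2 = 8 from the 4 double-bond units.
With 8 = 4·2 π electrons, Hückel's rule classifies the planar ring as antiaromatic.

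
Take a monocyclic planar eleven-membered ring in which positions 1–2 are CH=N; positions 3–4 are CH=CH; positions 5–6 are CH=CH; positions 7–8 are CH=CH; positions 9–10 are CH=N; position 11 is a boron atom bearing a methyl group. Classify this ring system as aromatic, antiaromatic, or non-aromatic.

All ring atoms are sp² and supply a p orbital to the ring (every atom in a ring double bond is sp² and brings one electron to the p orbital; the doubly-bonded nitrogens are pyridine-type — their lone pairs lie in the ring plane, leaving one electron in the p orbital; the boron has an empty p orbital); the conjugation is uninterrupted.
Counting π electrons: 5 × 2 = 10 from the double-bond units + 0 from the B(methyl) atom = 10.
That gives a 4n+2 count (10, n = 2).

Aromatic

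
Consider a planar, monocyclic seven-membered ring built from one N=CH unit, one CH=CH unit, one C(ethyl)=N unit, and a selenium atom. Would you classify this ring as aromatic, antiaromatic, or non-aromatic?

Antiaromatic

Every ring atom contributes a p orbital perpendicular to the ring (each doubly-bonded ring atom is sp² with one p-orbital electron; each =N– nitrogen is pyridine-type (lone pair in the sp² plane, one electron in the p orbital); the selenium donates one lone pair from its p orbital), so the π system is cyclic and fully conjugated.
Adding the contributions, 3 × 2 = 6 from the double-bond units + 2 from the Se atom = 8.
8 is a 4n count (n = 2), so the planar conjugated ring is antiaromatic.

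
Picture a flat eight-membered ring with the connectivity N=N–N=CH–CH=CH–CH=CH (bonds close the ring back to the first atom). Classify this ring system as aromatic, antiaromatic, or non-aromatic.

Every ring atom contributes a p orbital perpendicular to the ring (every atom in a ring double bond is sp² and brings one electron to the p orbital; each =N– nitrogen is pyridine-type (lone pair in the sp² plane, one electron in the p orbital)), so the π system is cyclic and fully conjugated.
Tallying contributions gives 4 × 2 = 8 from the 4 double-bond units.
8 is a 4n count (n = 2), so the planar conjugated ring is antiaromatic.

Antiaromatic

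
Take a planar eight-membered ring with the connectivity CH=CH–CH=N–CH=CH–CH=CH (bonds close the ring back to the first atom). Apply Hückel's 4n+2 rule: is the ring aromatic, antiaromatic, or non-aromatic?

All ring atoms are sp² and supply a p orbital to the ring (each doubly-bonded ring atom is sp² with one p-orbital electron; the doubly-bonded nitrogens are pyridine-type — their lone pairs lie in the ring plane, leaving one electron in the p orbital); the conjugation is uninterrupted.
π-electron count: 4 × 2 = 8 from the 4 double-bond units.
8 is a 4n count (n = 2), so the planar conjugated ring is antiaromatic.

Antiaromatic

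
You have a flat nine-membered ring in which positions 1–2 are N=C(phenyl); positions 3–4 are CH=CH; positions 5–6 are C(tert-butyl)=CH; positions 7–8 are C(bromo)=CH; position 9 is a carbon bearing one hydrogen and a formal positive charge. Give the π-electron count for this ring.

8

Check conjugation: each doubly-bonded ring atom is sp² with one p-orbital electron; each sp² =N– keeps its lone pair in-plane and puts one electron into the π system; the carbocation has an empty p orbital — every position has a p orbital, so the cyclic π system is continuous.
Adding the contributions, 4 × 2 = 8 from the double-bond units + 0 from the CH(+) atom = 8.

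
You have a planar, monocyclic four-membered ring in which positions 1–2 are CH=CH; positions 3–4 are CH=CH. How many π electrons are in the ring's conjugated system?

All ring atoms are sp² and supply a p orbital to the ring (the double-bond atoms are sp², each contributing one p electron); the conjugation is uninterrupted.
Tallying contributions gives 2 × 2 = 4 from the 2 double-bond units.

4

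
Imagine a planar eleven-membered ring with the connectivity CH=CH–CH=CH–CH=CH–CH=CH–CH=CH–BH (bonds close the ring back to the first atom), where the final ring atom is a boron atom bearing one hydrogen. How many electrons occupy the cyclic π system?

Every ring atom contributes a p orbital perpendicular to the ring (the double-bond atoms are sp², each contributing one p electron; the boron has an empty p orbital), so the π system is cyclic and fully conjugated.
Tallying contributions gives 5 × 2 = 10 from the double-bond units + 0 from the BH atom = 10.

10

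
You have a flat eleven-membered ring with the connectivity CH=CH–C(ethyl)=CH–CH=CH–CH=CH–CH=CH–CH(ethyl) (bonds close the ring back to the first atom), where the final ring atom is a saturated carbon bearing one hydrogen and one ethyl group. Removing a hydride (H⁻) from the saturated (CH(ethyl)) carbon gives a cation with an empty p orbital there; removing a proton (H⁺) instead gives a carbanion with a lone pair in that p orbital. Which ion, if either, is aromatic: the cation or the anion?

In both ions every ring atom is sp² and contributes a p orbital, so both rings are fully conjugated.
Cation: 5 × 2 + 0 = 10 π electrons → 4(2)+2, aromatic.
Anion: 5 × 2 + 2 = 12 π electrons → 4(3), antiaromatic.

The cation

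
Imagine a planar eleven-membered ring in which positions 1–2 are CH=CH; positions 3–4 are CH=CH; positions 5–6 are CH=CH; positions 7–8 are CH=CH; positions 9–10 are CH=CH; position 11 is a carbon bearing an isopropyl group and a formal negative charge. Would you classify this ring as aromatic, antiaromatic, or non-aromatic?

Every ring atom contributes a p orbital perpendicular to the ring (each doubly-bonded ring atom is sp² with one p-orbital electron; the carbanion's lone pair occupies the p orbital), so the π system is cyclic and fully conjugated.
Tallying contributions gives 5 × 2 = 10 from the double-bond units + 2 from the C(isopropyl)(-) atom = 12.
12 is a 4n count (n = 3), so the planar conjugated ring is antiaromatic.

Antiaromatic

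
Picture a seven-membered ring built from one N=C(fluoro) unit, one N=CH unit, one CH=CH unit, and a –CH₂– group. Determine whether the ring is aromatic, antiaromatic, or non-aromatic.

Non-aromatic

The CH2 carbon is saturated: the tetrahedral CH₂ carbon is sp³ and has no p orbital in the ring π system. Conjugation is not continuous around the ring.
Broken conjugation rules out both aromaticity and antiaromaticity.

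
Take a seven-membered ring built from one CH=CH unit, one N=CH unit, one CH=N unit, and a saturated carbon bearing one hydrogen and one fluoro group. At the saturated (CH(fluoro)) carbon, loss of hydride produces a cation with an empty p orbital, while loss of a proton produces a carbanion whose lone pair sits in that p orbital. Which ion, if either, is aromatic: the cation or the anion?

In both ions every ring atom is sp² and contributes a p orbital, so both rings are fully conjugated.
Cation: 3 × 2 + 0 = 6 π electrons → 4(1)+2, aromatic.
Anion: 3 × 2 + 2 = 8 π electrons → 4(2), antiaromatic.

The cation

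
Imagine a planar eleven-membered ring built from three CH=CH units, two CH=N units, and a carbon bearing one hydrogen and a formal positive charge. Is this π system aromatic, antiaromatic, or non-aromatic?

Check conjugation: every atom in a ring double bond is sp² and brings one electron to the p orbital; each =N– nitrogen is pyridine-type (lone pair in the sp² plane, one electron in the p orbital); the carbocation has an empty p orbital — every position has a p orbital, so the cyclic π system is continuous.
Counting π electrons: 5 × 2 = 10 from the double-bond units + 0 from the CH(+) atom = 10.
Since 10 = 4·2 + 2, the ring meets the 4n+2 criterion.

Aromatic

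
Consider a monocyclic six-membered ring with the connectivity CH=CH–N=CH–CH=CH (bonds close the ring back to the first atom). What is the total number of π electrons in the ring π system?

The p orbitals form a continuous loop: each doubly-bonded ring atom is sp² with one p-orbital electron; the doubly-bonded nitrogens are pyridine-type — their lone pairs lie in the ring plane, leaving one electron in the p orbital. The ring is fully conjugated.
π-electron count: 3 × 2 = 6 from the 3 double-bond units.

6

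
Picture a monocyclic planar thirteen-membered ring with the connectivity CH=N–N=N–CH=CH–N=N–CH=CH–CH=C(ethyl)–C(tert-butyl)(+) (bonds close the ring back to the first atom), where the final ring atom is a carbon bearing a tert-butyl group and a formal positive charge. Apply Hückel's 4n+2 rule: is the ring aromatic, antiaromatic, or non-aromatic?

The p orbitals form a continuous loop: the double-bond atoms are sp², each contributing one p electron; each sp² =N– keeps its lone pair in-plane and puts one electron into the π system; the carbocation has an empty p orbital. The ring is fully conjugated.
Counting π electrons: 6 × 2 = 12 from the double-bond units + 0 from the C(tert-butyl)(+) atom = 12.
A 4n π count (12, n = 3) in a planar conjugated ring means antiaromatic.

Antiaromatic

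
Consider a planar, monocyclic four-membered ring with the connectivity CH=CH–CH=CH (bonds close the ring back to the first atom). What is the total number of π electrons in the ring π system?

Check conjugation: every atom in a ring double bond is sp² and brings one electron to the p orbital — every position has a p orbital, so the cyclic π system is continuous.
Counting π electrons: 2 × 2 = 4 from the 2 double-bond units.
This is cyclobutadiene.

4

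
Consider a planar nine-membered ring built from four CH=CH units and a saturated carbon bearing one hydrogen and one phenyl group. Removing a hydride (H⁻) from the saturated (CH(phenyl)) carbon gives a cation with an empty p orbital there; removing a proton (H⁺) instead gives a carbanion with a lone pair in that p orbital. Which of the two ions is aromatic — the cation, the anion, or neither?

The anion

Both ions have a continuous loop of p orbitals — each ring atom is sp².
Cation: 4 × 2 + 0 = 8 π electrons → 4(2), antiaromatic.
Anion: 4 × 2 + 2 = 10 π electrons → 4(2)+2, aromatic.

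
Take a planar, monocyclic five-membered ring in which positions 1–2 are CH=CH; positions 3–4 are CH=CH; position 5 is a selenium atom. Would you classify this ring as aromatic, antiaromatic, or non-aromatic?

Check conjugation: each doubly-bonded ring atom is sp² with one p-orbital electron; the selenium donates one lone pair from its p orbital — every position has a p orbital, so the cyclic π system is continuous.
Tallying contributions gives 2 × 2 = 4 from the double-bond units + 2 from the Se atom = 6.
6 = 4(1) + 2, which satisfies Hückel's 4n+2 rule.
(This ring is selenophene.)

Aromatic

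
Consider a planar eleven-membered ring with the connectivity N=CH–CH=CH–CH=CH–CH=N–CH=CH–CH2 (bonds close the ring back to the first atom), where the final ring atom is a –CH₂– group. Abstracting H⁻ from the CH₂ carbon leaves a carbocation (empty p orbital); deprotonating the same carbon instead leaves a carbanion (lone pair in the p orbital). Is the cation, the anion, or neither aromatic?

Once that carbon is sp², every ring atom has a p orbital and both ions are fully conjugated.
Cation: 5 × 2 + 0 = 10 π electrons → 4(2)+2, aromatic.
Anion: 5 × 2 + 2 = 12 π electrons → 4(3), antiaromatic.

The cation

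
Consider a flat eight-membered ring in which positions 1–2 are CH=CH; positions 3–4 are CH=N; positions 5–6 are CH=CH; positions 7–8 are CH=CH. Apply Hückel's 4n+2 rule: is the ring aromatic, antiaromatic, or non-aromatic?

Check conjugation: the double-bond atoms are sp², each contributing one p electron; each =N– nitrogen is pyridine-type (lone pair in the sp² plane, one electron in the p orbital) — every position has a p orbital, so the cyclic π system is continuous.
Counting π electrons: 4 × 2 = 8 from the 4 double-bond units.
With 8 = 4·2 π electrons, Hückel's rule classifies the planar ring as antiaromatic.

Antiaromatic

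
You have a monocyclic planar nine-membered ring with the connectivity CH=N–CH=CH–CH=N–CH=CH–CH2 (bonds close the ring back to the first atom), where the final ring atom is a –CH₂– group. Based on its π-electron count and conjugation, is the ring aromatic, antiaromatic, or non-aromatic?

Because the tetrahedral CH₂ carbon is sp³ and has no p orbital in the ring π system at the CH2 position, the π system cannot extend all the way around the ring.
Hückel's rule only applies to fully conjugated rings, so this one is simply non-aromatic.

Non-aromatic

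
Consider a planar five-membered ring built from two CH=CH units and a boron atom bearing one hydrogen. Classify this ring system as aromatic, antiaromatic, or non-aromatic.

Every ring atom contributes a p orbital perpendicular to the ring (every atom in a ring double bond is sp² and brings one electron to the p orbital; the boron has an empty p orbital), so the π system is cyclic and fully conjugated.
Tallying contributions gives 2 × 2 = 4 from the double-bond units + 0 from the BH atom = 4.
With 4 = 4·1 π electrons, Hückel's rule classifies the planar ring as antiaromatic.
(The species described is borole.)

Antiaromatic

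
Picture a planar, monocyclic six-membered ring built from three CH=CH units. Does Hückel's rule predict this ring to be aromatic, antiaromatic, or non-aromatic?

All ring atoms are sp² and supply a p orbital to the ring (the double-bond atoms are sp², each contributing one p electron); the conjugation is uninterrupted.
Adding the contributions, 3 × 2 = 6 from the 3 double-bond units.
Since 6 = 4·1 + 2, the ring meets the 4n+2 criterion.
This is benzene.

Aromatic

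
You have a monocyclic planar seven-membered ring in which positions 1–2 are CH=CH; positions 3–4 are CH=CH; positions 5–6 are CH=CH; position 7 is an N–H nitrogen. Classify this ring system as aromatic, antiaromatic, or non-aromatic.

All ring atoms are sp² and supply a p orbital to the ring (every atom in a ring double bond is sp² and brings one electron to the p orbital; the pyrrole-type nitrogen donates its lone pair from the p orbital); the conjugation is uninterrupted.
π-electron count: 3 × 2 = 6 from the double-bond units + 2 from the NH atom = 8.
8 = 4(2); a planar, fully conjugated 4n system is antiaromatic.

Antiaromatic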